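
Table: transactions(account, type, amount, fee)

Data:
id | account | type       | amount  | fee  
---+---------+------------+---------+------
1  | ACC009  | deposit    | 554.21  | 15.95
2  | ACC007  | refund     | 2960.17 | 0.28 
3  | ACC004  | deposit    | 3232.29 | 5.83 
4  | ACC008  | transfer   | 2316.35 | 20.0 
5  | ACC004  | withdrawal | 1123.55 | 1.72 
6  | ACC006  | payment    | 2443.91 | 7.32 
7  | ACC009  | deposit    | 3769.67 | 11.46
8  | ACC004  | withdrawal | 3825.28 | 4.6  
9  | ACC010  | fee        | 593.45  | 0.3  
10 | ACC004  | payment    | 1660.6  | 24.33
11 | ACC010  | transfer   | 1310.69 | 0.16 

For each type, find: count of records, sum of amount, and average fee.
SELECT type,
       COUNT(*) as cnt,
       SUM(amount) as total_amount,
       AVG(fee) as avg_fee
FROM transactions
GROUP BY type

Result:
  deposit: 3 records, 7556.17 total amount, 11.08 avg fee
  fee: 1 records, 593.45 total amount, 0.30 avg fee
  payment: 2 records, 4104.51 total amount, 15.83 avg fee
  refund: 1 records, 2960.17 total amount, 0.28 avg fee
  transfer: 2 records, 3627.04 total amount, 10.08 avg fee
  withdrawal: 2 records, 4948.83 total amount, 3.16 avg fee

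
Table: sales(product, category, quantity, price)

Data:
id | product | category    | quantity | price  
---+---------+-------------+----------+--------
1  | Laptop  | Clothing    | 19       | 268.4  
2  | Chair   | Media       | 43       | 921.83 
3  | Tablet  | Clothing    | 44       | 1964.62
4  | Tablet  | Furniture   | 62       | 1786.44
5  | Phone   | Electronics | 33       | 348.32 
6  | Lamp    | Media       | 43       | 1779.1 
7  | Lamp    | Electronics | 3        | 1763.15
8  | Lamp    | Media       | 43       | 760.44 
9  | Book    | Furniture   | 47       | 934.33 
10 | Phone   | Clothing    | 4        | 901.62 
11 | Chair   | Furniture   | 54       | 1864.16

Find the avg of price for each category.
SELECT category, AVG(price) as result
FROM sales
GROUP BY category

Result:
  Clothing: 1044.88
  Electronics: 1055.74
  Furniture: 1528.31
  Media: 1153.79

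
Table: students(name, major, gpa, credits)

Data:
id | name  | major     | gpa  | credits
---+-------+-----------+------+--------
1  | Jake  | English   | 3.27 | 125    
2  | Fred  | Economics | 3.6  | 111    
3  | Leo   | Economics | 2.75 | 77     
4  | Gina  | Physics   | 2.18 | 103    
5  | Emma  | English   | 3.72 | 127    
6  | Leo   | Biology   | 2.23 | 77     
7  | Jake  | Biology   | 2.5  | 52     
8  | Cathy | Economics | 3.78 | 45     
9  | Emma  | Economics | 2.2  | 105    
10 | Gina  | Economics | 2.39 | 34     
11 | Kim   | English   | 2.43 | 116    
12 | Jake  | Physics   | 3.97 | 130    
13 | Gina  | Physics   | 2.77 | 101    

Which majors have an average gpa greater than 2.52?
SELECT major, AVG(gpa)
FROM students
GROUP BY major
HAVING AVG(gpa) > 2.52

Result:
  Economics: avg=2.94
  English: avg=3.14
  Physics: avg=2.97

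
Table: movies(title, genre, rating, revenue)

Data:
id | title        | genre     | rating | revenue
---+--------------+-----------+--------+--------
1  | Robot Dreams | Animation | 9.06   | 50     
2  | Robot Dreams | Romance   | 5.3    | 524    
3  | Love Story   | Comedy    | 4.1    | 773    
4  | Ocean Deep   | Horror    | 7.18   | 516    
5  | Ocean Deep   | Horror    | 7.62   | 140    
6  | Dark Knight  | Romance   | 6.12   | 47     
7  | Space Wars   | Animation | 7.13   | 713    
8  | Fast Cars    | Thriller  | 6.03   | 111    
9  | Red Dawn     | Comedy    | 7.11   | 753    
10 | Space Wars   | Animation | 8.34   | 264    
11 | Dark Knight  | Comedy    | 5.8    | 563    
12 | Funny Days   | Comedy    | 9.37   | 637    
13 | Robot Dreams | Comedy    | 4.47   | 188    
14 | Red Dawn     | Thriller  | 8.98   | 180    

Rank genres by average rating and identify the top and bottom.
SELECT genre, AVG(rating)
FROM movies
GROUP BY genre
ORDER BY AVG(rating)

All groups:
  Romance: 5.71
  Comedy: 6.17
  Horror: 7.40
  Thriller: 7.51
  Animation: 8.18

Highest: Animation (8.18)
Lowest: Romance (5.71)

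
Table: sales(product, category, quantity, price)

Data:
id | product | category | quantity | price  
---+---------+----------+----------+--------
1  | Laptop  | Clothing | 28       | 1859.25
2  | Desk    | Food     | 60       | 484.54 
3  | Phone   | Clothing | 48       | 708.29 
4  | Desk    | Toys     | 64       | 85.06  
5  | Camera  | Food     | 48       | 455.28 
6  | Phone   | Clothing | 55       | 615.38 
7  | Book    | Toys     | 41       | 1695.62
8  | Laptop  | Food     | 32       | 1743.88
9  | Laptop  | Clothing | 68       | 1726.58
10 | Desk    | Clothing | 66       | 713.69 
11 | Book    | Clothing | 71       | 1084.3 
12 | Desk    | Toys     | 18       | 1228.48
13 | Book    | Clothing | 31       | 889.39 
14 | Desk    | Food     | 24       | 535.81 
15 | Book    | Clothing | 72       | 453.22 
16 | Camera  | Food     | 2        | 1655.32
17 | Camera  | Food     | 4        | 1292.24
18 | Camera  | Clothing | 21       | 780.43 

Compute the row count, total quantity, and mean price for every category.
SELECT category,
       COUNT(*) as cnt,
       SUM(quantity) as total_quantity,
       AVG(price) as avg_price
FROM sales
GROUP BY category

Result:
  Clothing: 9 records, 460 total quantity, 981.17 avg price
  Food: 6 records, 170 total quantity, 1027.85 avg price
  Toys: 3 records, 123 total quantity, 1003.05 avg price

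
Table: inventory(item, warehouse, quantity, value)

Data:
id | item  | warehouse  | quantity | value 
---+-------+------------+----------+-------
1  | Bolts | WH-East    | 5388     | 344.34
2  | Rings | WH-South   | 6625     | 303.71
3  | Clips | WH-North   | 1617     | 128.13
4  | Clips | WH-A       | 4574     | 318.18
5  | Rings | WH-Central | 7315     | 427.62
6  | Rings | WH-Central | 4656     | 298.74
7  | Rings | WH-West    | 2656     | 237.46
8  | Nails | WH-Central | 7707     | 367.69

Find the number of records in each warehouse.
SELECT warehouse, COUNT(*) as count
FROM inventory
GROUP BY warehouse

Result:
  WH-A: 1
  WH-Central: 3
  WH-East: 1
  WH-North: 1
  WH-South: 1
  WH-West: 1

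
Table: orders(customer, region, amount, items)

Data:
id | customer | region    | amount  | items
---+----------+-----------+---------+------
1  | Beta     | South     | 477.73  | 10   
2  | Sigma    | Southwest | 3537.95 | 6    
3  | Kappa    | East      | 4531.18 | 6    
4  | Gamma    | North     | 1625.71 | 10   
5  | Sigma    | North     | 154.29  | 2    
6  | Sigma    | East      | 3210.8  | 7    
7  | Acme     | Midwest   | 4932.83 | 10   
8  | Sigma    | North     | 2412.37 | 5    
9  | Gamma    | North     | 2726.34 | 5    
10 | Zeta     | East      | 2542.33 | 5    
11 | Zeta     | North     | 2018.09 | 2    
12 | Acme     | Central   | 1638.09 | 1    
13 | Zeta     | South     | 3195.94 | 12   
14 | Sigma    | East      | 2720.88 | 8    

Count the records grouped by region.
SELECT region, COUNT(*) as count
FROM orders
GROUP BY region

Result:
  Central: 1
  East: 4
  Midwest: 1
  North: 5
  South: 2
  Southwest: 1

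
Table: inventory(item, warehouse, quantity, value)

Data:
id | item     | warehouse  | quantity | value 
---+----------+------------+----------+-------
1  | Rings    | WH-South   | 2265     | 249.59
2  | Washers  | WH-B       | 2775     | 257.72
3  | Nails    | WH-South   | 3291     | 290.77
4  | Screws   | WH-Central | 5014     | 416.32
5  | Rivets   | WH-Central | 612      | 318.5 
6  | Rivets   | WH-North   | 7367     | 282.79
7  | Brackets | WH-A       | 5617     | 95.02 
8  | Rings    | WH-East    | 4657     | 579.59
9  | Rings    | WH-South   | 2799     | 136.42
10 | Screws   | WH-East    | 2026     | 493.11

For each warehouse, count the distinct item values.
SELECT warehouse, COUNT(DISTINCT item)
FROM inventory
GROUP BY warehouse

Result:
  WH-A: 1 distinct
  WH-B: 1 distinct
  WH-Central: 2 distinct
  WH-East: 2 distinct
  WH-North: 1 distinct
  WH-South: 2 distinct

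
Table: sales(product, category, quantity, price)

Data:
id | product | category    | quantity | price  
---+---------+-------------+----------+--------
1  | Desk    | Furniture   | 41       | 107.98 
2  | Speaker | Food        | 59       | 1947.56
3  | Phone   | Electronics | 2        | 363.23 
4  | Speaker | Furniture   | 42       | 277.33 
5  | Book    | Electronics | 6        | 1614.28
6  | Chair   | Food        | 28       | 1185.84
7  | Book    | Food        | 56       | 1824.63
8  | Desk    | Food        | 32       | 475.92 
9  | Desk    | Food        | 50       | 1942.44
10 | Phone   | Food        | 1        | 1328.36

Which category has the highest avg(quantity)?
SELECT category, AVG(quantity) as val
FROM sales
GROUP BY category
ORDER BY val DESC
LIMIT 1

Result: Furniture with avg(quantity) = 41.50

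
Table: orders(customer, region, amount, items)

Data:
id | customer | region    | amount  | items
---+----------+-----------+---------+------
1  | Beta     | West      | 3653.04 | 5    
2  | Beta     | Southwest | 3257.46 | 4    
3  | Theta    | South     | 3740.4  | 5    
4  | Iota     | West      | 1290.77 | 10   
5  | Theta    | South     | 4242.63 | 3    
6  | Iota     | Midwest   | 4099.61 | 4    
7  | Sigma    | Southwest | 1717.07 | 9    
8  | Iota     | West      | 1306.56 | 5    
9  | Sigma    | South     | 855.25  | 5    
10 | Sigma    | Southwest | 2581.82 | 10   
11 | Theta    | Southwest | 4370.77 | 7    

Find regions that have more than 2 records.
SELECT region, COUNT(*) as cnt
FROM orders
GROUP BY region
HAVING COUNT(*) > 2

Result:
  South: 3
  Southwest: 4
  West: 3

Note: HAVING filters groups after aggregation, WHERE filters rows before.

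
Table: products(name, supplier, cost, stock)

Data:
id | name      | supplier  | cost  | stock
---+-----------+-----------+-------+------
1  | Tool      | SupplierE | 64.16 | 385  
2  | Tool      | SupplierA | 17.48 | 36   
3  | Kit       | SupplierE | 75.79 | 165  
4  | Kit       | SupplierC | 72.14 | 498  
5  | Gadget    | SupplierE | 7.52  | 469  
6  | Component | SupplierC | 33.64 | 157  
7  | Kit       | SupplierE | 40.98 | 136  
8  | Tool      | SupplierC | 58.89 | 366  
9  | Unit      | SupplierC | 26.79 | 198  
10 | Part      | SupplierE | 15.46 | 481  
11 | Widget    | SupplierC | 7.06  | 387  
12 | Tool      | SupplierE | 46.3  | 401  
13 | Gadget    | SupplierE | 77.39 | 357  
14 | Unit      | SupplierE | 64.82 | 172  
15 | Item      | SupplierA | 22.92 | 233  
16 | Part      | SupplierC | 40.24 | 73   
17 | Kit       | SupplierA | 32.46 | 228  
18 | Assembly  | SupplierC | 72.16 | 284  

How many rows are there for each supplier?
SELECT supplier, COUNT(*) as count
FROM products
GROUP BY supplier

Result:
  SupplierA: 3
  SupplierC: 7
  SupplierE: 8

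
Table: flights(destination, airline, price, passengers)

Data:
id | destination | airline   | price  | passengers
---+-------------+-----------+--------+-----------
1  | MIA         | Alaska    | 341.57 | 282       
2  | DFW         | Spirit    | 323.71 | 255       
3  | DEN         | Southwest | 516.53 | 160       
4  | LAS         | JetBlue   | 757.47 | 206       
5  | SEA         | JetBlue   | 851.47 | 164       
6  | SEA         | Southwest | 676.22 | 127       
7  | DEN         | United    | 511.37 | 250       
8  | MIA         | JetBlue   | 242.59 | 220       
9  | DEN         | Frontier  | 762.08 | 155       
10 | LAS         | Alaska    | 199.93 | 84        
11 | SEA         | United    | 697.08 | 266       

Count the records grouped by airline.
SELECT airline, COUNT(*) as count
FROM flights
GROUP BY airline

Result:
  Alaska: 2
  Frontier: 1
  JetBlue: 3
  Southwest: 2
  Spirit: 1
  United: 2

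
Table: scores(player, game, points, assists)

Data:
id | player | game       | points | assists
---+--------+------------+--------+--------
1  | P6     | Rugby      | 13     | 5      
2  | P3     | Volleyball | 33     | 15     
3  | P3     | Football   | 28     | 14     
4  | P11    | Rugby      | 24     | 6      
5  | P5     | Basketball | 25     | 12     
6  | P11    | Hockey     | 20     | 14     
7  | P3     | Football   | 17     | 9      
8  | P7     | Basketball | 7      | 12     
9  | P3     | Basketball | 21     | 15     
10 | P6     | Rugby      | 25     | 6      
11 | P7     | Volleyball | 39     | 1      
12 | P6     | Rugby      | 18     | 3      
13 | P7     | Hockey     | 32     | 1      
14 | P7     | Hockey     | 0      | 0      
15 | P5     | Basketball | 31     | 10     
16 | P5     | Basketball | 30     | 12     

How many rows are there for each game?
SELECT game, COUNT(*) as count
FROM scores
GROUP BY game

Result:
  Basketball: 5
  Football: 2
  Hockey: 3
  Rugby: 4
  Volleyball: 2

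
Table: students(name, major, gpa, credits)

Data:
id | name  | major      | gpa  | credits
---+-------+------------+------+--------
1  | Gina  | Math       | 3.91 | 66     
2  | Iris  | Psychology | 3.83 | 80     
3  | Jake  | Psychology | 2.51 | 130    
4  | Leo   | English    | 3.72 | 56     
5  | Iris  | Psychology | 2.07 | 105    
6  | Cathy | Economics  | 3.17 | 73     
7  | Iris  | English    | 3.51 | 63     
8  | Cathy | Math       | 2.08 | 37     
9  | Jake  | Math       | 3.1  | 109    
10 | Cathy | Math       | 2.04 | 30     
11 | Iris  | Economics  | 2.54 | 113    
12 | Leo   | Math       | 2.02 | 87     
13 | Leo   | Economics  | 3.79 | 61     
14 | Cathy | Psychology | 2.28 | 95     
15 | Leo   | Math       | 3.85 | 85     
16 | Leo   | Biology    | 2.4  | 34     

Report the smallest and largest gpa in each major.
SELECT major, MIN(gpa), MAX(gpa)
FROM students
GROUP BY major

Result:
  Biology: min=2.40, max=2.40
  Economics: min=2.54, max=3.79
  English: min=3.51, max=3.72
  Math: min=2.02, max=3.91
  Psychology: min=2.07, max=3.83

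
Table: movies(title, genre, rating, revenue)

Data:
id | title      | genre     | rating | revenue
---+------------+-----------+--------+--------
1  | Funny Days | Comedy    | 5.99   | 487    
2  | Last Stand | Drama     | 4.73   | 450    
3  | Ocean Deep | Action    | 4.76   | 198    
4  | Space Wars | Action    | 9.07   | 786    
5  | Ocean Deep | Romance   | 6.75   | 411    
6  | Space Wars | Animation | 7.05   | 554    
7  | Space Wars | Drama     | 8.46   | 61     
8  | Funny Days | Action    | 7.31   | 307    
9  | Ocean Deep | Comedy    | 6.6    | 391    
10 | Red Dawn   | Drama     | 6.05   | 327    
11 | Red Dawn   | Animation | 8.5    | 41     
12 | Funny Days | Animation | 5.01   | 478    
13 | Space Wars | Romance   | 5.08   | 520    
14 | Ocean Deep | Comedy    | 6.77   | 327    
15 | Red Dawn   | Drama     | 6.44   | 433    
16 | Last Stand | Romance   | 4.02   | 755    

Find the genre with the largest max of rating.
SELECT genre, MAX(rating) as val
FROM movies
GROUP BY genre
ORDER BY val DESC
LIMIT 1

Result: Action with max(rating) = 9.07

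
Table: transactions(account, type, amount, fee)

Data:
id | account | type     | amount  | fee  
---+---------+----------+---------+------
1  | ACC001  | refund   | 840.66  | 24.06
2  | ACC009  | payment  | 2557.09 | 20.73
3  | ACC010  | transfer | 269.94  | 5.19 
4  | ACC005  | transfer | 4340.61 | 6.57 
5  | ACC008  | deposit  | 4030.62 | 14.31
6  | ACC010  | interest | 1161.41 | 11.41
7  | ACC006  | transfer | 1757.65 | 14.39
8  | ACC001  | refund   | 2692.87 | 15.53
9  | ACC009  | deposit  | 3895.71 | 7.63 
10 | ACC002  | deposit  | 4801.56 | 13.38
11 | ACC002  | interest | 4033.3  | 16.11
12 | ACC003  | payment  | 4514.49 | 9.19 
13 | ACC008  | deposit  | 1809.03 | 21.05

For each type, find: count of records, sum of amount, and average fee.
SELECT type,
       COUNT(*) as cnt,
       SUM(amount) as total_amount,
       AVG(fee) as avg_fee
FROM transactions
GROUP BY type

Result:
  deposit: 4 records, 14536.92 total amount, 14.09 avg fee
  interest: 2 records, 5194.71 total amount, 13.76 avg fee
  payment: 2 records, 7071.58 total amount, 14.96 avg fee
  refund: 2 records, 3533.53 total amount, 19.80 avg fee
  transfer: 3 records, 6368.20 total amount, 8.72 avg fee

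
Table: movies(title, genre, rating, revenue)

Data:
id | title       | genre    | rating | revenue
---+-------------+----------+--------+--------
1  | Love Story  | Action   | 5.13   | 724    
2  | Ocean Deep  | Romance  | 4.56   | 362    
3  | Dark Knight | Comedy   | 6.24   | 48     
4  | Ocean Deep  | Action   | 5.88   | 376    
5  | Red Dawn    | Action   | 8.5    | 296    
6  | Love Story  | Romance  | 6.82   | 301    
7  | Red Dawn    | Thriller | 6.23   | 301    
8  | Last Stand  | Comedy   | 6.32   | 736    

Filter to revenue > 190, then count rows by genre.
SELECT genre, COUNT(*)
FROM movies
WHERE revenue > 190
GROUP BY genre

Note: WHERE filters rows before grouping.

Result:
  Action: 3
  Comedy: 1
  Romance: 2
  Thriller: 1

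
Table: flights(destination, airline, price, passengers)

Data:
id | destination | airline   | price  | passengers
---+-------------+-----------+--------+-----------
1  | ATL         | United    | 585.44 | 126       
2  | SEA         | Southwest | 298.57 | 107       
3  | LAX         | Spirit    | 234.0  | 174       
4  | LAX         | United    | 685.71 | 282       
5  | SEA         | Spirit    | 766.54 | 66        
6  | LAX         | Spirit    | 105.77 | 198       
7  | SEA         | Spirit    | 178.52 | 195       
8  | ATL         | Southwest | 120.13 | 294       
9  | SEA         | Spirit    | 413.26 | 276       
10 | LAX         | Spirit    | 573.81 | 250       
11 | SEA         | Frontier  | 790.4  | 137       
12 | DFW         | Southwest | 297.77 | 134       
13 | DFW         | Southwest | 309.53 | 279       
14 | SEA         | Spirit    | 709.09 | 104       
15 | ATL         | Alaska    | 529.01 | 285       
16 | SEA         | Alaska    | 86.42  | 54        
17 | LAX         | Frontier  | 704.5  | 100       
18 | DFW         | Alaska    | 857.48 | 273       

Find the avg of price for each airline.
SELECT airline, AVG(price) as result
FROM flights
GROUP BY airline

Result:
  Alaska: 490.97
  Frontier: 747.45
  Southwest: 256.50
  Spirit: 425.86
  United: 635.58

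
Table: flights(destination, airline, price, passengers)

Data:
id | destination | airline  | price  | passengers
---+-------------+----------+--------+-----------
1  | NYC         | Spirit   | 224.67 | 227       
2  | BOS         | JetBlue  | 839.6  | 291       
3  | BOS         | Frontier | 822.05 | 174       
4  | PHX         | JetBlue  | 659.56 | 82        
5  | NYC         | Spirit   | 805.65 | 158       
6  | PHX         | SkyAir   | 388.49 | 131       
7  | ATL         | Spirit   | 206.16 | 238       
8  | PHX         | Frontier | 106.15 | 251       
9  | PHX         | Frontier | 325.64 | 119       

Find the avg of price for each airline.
SELECT airline, AVG(price) as result
FROM flights
GROUP BY airline

Result:
  Frontier: 417.95
  JetBlue: 749.58
  SkyAir: 388.49
  Spirit: 412.16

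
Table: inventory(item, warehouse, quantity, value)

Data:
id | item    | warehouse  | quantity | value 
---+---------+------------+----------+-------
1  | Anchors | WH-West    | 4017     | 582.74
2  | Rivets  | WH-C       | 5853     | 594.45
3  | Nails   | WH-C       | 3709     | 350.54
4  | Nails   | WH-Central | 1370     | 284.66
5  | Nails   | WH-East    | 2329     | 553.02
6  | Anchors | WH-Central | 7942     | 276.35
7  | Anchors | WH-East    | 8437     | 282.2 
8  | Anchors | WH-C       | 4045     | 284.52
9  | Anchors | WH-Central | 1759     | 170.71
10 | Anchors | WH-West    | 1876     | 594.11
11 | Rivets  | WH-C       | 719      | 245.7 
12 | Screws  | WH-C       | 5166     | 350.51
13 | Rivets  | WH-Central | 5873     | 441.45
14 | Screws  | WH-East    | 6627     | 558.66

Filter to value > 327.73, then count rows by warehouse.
SELECT warehouse, COUNT(*)
FROM inventory
WHERE value > 327.73
GROUP BY warehouse

Note: WHERE filters rows before grouping.

Result:
  WH-C: 3
  WH-Central: 1
  WH-East: 2
  WH-West: 2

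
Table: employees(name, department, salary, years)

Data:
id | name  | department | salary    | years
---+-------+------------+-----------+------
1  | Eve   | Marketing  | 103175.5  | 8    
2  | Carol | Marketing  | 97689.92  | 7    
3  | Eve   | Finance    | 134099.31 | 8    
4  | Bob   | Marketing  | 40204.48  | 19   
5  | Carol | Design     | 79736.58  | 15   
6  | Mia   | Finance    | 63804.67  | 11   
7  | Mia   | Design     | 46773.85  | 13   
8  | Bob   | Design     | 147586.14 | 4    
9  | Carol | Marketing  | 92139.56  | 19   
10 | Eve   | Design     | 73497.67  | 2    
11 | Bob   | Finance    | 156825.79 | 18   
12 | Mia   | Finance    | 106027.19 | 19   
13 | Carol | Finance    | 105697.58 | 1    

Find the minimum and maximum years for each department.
SELECT department, MIN(years), MAX(years)
FROM employees
GROUP BY department

Result:
  Design: min=2, max=15
  Finance: min=1, max=19
  Marketing: min=7, max=19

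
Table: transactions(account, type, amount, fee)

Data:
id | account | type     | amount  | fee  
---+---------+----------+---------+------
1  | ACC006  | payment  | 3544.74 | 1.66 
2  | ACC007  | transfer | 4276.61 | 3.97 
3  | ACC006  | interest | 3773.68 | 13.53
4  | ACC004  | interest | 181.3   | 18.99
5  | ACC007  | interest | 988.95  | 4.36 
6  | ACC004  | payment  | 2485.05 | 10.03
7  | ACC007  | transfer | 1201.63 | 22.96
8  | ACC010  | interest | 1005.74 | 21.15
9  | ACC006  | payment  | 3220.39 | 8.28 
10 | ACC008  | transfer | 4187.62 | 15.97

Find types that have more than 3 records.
SELECT type, COUNT(*) as cnt
FROM transactions
GROUP BY type
HAVING COUNT(*) > 3

Result:
  interest: 4

Note: HAVING filters groups after aggregation, WHERE filters rows before.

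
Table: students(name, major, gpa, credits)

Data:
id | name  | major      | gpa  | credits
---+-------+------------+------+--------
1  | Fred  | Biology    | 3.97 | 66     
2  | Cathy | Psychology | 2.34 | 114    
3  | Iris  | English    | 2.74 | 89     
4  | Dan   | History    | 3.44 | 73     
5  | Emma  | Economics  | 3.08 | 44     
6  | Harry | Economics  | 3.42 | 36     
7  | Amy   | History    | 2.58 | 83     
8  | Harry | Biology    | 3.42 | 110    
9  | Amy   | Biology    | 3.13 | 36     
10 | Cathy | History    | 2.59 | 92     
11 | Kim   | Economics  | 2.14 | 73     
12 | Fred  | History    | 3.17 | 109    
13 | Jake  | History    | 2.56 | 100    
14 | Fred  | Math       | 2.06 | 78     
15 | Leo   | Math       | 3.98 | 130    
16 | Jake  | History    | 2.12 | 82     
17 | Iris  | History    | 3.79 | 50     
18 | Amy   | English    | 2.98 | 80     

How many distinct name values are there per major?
SELECT major, COUNT(DISTINCT name)
FROM students
GROUP BY major

Result:
  Biology: 3 distinct
  Economics: 3 distinct
  English: 2 distinct
  History: 6 distinct
  Math: 2 distinct
  Psychology: 1 distinct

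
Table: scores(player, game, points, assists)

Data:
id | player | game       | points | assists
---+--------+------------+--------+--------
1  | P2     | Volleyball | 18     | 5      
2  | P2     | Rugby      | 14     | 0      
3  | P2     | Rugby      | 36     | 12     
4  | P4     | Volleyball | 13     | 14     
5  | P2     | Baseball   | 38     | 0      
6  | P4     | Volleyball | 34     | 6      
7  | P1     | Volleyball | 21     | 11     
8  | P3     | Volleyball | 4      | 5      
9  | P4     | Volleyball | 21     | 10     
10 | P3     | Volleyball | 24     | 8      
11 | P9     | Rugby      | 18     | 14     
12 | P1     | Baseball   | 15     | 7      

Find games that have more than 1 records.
SELECT game, COUNT(*) as cnt
FROM scores
GROUP BY game
HAVING COUNT(*) > 1

Result:
  Baseball: 2
  Rugby: 3
  Volleyball: 7

Note: HAVING filters groups after aggregation, WHERE filters rows before.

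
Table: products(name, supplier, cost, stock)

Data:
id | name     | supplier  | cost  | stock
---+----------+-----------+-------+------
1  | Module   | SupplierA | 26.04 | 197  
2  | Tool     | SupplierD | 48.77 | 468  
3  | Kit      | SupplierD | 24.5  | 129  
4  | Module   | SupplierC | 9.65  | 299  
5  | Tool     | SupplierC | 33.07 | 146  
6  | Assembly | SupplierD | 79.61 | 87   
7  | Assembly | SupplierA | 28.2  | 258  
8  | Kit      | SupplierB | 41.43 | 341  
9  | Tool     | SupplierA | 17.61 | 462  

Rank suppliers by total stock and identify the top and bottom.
SELECT supplier, SUM(stock)
FROM products
GROUP BY supplier
ORDER BY SUM(stock)

All groups:
  SupplierB: 341
  SupplierC: 445
  SupplierD: 684
  SupplierA: 917

Highest: SupplierA (917)
Lowest: SupplierB (341)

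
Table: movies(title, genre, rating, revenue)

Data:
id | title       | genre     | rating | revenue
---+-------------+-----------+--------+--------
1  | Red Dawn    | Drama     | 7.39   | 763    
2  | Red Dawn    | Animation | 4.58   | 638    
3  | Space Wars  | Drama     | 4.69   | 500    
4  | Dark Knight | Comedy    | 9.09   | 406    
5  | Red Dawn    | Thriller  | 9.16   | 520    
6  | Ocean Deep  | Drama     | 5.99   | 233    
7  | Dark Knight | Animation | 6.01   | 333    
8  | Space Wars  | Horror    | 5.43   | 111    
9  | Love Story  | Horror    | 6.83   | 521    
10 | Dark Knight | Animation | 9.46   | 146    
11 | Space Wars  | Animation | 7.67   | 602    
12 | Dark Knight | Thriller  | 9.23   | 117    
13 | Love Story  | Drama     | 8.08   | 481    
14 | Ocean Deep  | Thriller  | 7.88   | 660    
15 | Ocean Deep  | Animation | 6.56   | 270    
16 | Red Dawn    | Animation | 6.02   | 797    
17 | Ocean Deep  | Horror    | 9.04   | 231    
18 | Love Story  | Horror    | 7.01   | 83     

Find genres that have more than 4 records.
SELECT genre, COUNT(*) as cnt
FROM movies
GROUP BY genre
HAVING COUNT(*) > 4

Result:
  Animation: 6

Note: HAVING filters groups after aggregation, WHERE filters rows before.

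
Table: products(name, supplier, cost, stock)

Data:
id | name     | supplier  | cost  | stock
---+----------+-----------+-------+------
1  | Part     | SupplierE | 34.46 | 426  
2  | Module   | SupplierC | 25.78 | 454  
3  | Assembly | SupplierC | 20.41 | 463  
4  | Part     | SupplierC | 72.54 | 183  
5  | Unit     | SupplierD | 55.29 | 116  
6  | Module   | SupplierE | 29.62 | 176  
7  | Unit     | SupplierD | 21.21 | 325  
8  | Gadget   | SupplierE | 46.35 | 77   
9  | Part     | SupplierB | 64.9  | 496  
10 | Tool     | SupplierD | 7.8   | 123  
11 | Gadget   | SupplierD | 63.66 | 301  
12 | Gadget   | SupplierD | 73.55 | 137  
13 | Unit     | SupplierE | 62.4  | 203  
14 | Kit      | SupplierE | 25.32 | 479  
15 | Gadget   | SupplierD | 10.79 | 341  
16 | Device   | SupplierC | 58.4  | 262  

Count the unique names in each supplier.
SELECT supplier, COUNT(DISTINCT name)
FROM products
GROUP BY supplier

Result:
  SupplierB: 1 distinct
  SupplierC: 4 distinct
  SupplierD: 3 distinct
  SupplierE: 5 distinct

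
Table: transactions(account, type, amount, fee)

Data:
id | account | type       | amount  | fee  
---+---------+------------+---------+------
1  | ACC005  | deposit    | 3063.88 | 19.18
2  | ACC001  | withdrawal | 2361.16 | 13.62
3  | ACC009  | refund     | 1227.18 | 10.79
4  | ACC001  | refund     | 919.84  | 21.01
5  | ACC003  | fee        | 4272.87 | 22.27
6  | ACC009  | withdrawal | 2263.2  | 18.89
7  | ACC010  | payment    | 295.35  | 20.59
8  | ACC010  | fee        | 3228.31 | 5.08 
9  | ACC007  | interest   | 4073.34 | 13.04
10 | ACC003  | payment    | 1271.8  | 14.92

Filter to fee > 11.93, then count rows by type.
SELECT type, COUNT(*)
FROM transactions
WHERE fee > 11.93
GROUP BY type

Note: WHERE filters rows before grouping.

Result:
  deposit: 1
  fee: 1
  interest: 1
  payment: 2
  refund: 1
  withdrawal: 2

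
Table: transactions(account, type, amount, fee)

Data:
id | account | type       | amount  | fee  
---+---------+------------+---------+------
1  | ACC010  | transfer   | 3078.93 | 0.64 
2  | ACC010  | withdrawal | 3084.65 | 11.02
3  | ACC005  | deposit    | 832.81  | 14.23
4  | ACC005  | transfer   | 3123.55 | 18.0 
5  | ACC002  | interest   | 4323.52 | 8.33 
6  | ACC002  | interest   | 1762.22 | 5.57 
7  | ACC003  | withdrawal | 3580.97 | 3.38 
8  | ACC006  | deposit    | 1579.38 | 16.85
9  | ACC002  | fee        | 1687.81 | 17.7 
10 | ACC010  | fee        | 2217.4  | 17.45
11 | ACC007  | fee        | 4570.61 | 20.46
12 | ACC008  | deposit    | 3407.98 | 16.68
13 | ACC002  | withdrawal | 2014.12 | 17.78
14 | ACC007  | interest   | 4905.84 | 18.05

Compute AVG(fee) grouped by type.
SELECT type, AVG(fee) as result
FROM transactions
GROUP BY type

Result:
  deposit: 15.92
  fee: 18.54
  interest: 10.65
  transfer: 9.32
  withdrawal: 10.73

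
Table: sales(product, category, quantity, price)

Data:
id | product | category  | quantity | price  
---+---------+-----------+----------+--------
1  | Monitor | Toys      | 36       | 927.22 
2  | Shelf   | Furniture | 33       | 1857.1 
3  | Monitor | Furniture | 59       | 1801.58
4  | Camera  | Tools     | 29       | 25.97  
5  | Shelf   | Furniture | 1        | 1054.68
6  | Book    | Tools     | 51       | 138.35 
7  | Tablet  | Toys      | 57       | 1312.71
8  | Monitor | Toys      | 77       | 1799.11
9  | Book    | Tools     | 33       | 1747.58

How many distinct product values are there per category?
SELECT category, COUNT(DISTINCT product)
FROM sales
GROUP BY category

Result:
  Furniture: 2 distinct
  Tools: 2 distinct
  Toys: 2 distinct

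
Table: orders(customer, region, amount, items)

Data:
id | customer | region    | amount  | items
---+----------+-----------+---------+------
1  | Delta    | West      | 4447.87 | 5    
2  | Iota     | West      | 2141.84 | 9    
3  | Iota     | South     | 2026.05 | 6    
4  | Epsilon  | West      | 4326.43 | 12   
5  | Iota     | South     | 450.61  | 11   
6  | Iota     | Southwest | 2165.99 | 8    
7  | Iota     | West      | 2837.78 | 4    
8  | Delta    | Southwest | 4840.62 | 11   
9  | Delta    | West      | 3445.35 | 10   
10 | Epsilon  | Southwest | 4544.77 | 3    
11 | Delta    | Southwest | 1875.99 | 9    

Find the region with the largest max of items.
SELECT region, MAX(items) as val
FROM orders
GROUP BY region
ORDER BY val DESC
LIMIT 1

Result: West with max(items) = 12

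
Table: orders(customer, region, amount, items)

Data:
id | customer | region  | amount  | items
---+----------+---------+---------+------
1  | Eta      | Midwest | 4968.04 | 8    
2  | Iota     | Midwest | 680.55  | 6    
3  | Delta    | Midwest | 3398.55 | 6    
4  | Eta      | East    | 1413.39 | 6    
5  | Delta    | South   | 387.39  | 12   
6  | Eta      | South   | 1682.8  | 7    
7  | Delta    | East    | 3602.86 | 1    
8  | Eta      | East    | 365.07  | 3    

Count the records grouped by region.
SELECT region, COUNT(*) as count
FROM orders
GROUP BY region

Result:
  East: 3
  Midwest: 3
  South: 2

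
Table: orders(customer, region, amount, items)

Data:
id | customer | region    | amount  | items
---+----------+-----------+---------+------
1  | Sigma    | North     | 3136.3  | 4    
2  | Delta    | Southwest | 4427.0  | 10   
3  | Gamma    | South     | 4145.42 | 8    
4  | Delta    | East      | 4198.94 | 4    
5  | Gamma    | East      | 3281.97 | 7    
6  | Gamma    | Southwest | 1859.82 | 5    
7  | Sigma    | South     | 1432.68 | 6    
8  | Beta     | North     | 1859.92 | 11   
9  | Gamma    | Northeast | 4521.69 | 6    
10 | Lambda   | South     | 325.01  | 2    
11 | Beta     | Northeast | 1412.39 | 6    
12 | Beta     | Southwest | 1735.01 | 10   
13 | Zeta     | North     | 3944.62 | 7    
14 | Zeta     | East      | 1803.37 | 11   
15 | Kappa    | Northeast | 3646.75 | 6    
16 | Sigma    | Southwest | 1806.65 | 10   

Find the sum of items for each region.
SELECT region, SUM(items) as result
FROM orders
GROUP BY region

Result:
  East: 22
  North: 22
  Northeast: 18
  South: 16
  Southwest: 35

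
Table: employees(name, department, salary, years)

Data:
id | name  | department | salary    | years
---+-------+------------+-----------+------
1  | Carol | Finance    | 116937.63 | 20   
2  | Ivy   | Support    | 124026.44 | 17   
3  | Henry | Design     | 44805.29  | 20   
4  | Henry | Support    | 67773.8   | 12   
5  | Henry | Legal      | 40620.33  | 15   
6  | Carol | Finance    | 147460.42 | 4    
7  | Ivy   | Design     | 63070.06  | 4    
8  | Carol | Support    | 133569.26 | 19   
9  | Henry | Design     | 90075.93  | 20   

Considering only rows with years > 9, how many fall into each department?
SELECT department, COUNT(*)
FROM employees
WHERE years > 9
GROUP BY department

Note: WHERE filters rows before grouping.

Result:
  Design: 2
  Finance: 1
  Legal: 1
  Support: 3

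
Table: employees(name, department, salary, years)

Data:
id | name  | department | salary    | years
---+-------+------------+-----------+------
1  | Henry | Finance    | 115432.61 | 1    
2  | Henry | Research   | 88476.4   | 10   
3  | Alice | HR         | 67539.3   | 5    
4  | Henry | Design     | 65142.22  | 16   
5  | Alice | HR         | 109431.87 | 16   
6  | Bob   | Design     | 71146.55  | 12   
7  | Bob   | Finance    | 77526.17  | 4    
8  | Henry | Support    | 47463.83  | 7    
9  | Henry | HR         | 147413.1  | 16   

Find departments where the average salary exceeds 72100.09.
SELECT department, AVG(salary)
FROM employees
GROUP BY department
HAVING AVG(salary) > 72100.09

Result:
  Finance: avg=96479.39
  HR: avg=108128.09
  Research: avg=88476.40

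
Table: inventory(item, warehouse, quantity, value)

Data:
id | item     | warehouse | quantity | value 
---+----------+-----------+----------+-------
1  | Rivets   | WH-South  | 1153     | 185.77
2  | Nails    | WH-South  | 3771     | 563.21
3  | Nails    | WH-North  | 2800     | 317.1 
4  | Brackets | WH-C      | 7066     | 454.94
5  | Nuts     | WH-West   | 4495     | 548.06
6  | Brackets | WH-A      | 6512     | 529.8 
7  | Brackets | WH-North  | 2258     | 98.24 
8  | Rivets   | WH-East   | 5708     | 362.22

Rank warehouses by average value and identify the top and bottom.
SELECT warehouse, AVG(value)
FROM inventory
GROUP BY warehouse
ORDER BY AVG(value)

All groups:
  WH-North: 207.67
  WH-East: 362.22
  WH-South: 374.49
  WH-C: 454.94
  WH-A: 529.80
  WH-West: 548.06

Highest: WH-West (548.06)
Lowest: WH-North (207.67)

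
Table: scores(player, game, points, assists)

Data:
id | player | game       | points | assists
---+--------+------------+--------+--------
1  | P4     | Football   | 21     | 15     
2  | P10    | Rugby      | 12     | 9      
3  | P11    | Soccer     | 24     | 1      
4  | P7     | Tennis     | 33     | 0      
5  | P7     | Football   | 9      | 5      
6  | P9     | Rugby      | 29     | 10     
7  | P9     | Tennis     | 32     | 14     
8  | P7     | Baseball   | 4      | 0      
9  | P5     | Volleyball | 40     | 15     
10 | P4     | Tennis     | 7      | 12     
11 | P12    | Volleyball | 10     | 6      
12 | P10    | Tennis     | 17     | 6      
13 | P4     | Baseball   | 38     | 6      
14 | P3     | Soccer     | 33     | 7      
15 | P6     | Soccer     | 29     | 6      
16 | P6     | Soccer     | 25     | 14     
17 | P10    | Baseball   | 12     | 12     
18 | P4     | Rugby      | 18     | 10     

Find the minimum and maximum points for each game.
SELECT game, MIN(points), MAX(points)
FROM scores
GROUP BY game

Result:
  Baseball: min=4, max=38
  Football: min=9, max=21
  Rugby: min=12, max=29
  Soccer: min=24, max=33
  Tennis: min=7, max=33
  Volleyball: min=10, max=40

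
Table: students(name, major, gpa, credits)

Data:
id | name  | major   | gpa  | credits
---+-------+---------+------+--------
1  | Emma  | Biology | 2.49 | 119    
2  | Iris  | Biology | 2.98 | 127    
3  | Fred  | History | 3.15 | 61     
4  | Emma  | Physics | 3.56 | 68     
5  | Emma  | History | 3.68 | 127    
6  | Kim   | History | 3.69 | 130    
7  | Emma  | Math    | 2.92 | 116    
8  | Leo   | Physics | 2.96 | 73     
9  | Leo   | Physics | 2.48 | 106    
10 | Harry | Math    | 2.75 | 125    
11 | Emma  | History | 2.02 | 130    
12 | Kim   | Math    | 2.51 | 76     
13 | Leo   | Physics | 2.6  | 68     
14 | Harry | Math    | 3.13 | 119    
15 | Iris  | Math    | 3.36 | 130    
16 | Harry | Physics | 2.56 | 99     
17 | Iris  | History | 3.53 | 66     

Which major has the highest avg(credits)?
SELECT major, AVG(credits) as val
FROM students
GROUP BY major
ORDER BY val DESC
LIMIT 1

Result: Biology with avg(credits) = 123.00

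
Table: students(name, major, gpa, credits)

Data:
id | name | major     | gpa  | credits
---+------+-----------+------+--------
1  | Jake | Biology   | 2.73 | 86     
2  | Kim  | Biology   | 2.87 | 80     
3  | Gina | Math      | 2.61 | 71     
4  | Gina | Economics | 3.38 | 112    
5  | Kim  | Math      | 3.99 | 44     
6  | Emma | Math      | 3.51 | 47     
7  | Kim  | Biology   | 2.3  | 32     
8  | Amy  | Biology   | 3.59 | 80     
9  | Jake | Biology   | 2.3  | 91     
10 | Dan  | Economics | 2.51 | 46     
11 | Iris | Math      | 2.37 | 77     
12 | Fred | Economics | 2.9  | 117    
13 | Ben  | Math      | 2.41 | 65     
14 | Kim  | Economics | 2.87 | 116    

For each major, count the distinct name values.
SELECT major, COUNT(DISTINCT name)
FROM students
GROUP BY major

Result:
  Biology: 3 distinct
  Economics: 4 distinct
  Math: 5 distinct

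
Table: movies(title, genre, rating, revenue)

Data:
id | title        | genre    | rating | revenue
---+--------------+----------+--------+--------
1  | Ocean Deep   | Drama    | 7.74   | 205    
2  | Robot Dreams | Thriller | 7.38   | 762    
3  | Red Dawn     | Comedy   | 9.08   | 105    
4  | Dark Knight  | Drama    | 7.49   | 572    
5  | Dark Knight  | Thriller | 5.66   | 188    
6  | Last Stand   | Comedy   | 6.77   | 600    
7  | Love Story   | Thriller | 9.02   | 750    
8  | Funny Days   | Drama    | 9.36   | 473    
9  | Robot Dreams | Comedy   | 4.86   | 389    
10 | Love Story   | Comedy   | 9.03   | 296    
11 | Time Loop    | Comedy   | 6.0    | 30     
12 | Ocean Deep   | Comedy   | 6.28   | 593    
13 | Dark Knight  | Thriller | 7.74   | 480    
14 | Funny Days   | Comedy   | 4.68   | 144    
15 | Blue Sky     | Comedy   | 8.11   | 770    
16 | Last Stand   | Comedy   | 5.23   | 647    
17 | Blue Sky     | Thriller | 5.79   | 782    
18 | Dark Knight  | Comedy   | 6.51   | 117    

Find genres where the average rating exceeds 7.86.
SELECT genre, AVG(rating)
FROM movies
GROUP BY genre
HAVING AVG(rating) > 7.86

Result:
  Drama: avg=8.20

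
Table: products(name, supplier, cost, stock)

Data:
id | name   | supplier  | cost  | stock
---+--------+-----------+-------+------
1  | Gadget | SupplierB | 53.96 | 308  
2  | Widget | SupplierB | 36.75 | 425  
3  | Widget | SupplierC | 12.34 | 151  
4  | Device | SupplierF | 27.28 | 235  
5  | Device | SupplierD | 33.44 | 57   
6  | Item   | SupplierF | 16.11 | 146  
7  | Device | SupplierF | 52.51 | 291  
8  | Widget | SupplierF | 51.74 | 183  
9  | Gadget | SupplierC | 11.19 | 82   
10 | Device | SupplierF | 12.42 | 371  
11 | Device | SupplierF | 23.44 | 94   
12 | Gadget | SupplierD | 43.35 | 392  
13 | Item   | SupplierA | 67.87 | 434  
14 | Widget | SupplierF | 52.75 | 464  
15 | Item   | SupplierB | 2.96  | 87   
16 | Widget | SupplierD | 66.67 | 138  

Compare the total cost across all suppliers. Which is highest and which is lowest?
SELECT supplier, SUM(cost)
FROM products
GROUP BY supplier
ORDER BY SUM(cost)

All groups:
  SupplierC: 23.53
  SupplierA: 67.87
  SupplierB: 93.67
  SupplierD: 143.46
  SupplierF: 236.25

Highest: SupplierF (236.25)
Lowest: SupplierC (23.53)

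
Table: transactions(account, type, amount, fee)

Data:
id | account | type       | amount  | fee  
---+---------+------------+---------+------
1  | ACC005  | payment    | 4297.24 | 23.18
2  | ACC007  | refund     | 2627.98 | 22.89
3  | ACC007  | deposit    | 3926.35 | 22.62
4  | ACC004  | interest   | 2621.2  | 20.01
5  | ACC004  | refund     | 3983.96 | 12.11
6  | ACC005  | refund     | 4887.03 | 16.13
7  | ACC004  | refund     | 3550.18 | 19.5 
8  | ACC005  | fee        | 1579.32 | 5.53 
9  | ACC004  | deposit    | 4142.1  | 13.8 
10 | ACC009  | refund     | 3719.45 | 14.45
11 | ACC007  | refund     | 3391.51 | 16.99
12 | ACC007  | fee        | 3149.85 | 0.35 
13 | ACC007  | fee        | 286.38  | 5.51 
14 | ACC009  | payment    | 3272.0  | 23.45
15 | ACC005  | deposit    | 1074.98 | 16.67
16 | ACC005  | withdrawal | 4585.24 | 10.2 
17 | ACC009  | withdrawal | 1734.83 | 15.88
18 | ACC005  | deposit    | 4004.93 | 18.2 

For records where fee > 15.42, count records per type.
SELECT type, COUNT(*)
FROM transactions
WHERE fee > 15.42
GROUP BY type

Note: WHERE filters rows before grouping.

Result:
  deposit: 3
  interest: 1
  payment: 2
  refund: 4
  withdrawal: 1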